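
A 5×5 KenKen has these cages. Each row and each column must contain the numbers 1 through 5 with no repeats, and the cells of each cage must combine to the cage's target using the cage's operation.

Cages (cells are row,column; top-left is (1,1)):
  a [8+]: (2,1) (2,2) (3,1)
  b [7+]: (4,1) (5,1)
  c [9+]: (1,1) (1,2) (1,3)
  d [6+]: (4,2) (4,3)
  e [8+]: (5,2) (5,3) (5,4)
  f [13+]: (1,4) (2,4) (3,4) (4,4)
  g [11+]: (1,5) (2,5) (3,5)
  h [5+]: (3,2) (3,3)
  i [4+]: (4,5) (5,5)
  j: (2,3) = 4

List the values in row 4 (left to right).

J is a freebie; hence (2,3) = 4.
Column 4 needs a 2, and only (5,4) is open for it.
Row 5 needs a 4, and only (5,1) is open for it.
Cage b's pair has sum 7, leaving (4,1) = 3.
Row 4 now contains 3, which forces (4,5) = 1.
Column 5 already has 1, so (5,5) = 3.
Cage d needs two cells with sum 6, which forces (4,2) = 4.
The two cells of cage d must have sum 6, leaving (4,3) = 2.
Row 4 already has 4, leaving (4,4) = 5.
The two cells of cage h must have sum 5, so (3,2) = 2.
Cage h needs two cells with sum 5, leaving (3,3) = 3.
Cage c has sum 9; hence (1,2) = 3.
Cage a needs sum 8, which forces (2,1) = 2.
2 is placed in row 2; hence (2,5) = 5.
Column 5 now contains 5; hence (3,5) = 4.
The 4 cells of cage f must have sum 13, leaving (1,4) = 4.
4 is placed in column 5; hence (1,5) = 2.
Row 2 now contains 5; hence (2,2) = 1.
Cage f needs sum 13; hence (2,4) = 3.
Cage a has sum 8, so (3,1) = 5.
Row 3 already has 4, which forces (3,4) = 1.
Column 2 already has 1, so (5,2) = 5.
5 is placed in row 5, leaving (5,3) = 1.
Column 1 already has 5, so (1,1) = 1.
Column 3 now contains 1; hence (1,3) = 5.
Filled in: 1 3 5 4 2 / 2 1 4 3 5 / 5 2 3 1 4 / 3 4 2 5 1 / 4 5 1 2 3.

3 4 2 5 1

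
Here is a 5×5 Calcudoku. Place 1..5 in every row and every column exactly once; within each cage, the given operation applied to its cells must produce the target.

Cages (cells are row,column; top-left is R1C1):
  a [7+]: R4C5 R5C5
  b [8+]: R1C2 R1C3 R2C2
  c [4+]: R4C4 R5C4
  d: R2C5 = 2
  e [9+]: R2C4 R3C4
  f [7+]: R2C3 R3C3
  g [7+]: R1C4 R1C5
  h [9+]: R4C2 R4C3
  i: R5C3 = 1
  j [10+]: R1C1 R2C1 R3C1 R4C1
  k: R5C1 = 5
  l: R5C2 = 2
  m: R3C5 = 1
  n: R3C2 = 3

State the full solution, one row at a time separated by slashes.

1 4 3 2 5 / 3 1 5 4 2 / 4 3 2 5 1 / 2 5 4 1 3 / 5 2 1 3 4

Cage d is given, leaving R2C5 = 2.
Cage n is given; hence R3C2 = 3.
M is a freebie, which forces R3C5 = 1.
Cage k is given; hence R5C1 = 5.
Cage l is a single given cell, which forces R5C2 = 2.
Cage i is given, leaving R5C3 = 1.
Row 5 now contains 1, which forces R5C4 = 3.
Row 5 now contains 3, which forces R5C5 = 4.
3 is placed in column 4, leaving R4C4 = 1.
Cage a needs two cells with sum 7, leaving R4C5 = 3.
The two cells of cage g must have sum 7, so R1C4 = 2.
3 is placed in column 5, leaving R1C5 = 5.
Row 1 now contains 2, which forces R1C3 = 3.
Column 3 already has 3, which forces R2C3 = 5.
Row 2 already has 5; hence R2C4 = 4.
4 is placed in column 4, leaving R3C4 = 5.
Column 3 already has 5; hence R4C3 = 4.
Row 1 already has 3, so R1C1 = 1.
The 3 cells of cage b must have sum 8, so R1C2 = 4.
The 4 cells of cage j must have sum 10; hence R2C1 = 3.
Row 2 already has 4, so R2C2 = 1.
Cage j has sum 10, leaving R3C1 = 4.
4 is placed in column 3, so R3C3 = 2.
Row 4 already has 4, so R4C1 = 2.
Row 4 already has 4; hence R4C2 = 5.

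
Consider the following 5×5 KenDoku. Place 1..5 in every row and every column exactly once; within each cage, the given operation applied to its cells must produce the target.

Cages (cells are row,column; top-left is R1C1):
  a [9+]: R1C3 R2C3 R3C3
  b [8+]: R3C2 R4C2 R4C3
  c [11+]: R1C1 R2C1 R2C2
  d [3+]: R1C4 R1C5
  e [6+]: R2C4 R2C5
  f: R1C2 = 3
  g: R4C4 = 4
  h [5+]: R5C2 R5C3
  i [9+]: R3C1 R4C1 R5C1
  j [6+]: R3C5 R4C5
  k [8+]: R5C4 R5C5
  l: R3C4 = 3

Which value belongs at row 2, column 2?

F is a freebie, so R1C2 = 3.
Cage l is given; hence R3C4 = 3.
Cage g is given, leaving R4C4 = 4.
Column 4 already has 3, which forces R5C4 = 5.
Row 5 now contains 5, so R5C5 = 3.
The 3 cells of cage a must have sum 9, leaving R2C3 = 3.
The 3 cells of cage i must have sum 9; hence R4C1 = 3.
In row 5, 2 can only go at R5C1, so R5C1 = 2.
Cage i needs sum 9, leaving R3C1 = 4.
4 is placed in column 1, leaving R1C1 = 5.
Cage c needs sum 11, which forces R2C1 = 1.
The 3 cells of cage c must have sum 11, which forces R2C2 = 5.
Row 2 now contains 1; hence R2C4 = 2.
Row 2 already has 5, leaving R2C5 = 4.
2 is placed in column 4, leaving R1C4 = 1.
Cage d's pair has sum 3, leaving R1C5 = 2.
The 3 cells of cage b must have sum 8; hence R4C3 = 5.
Row 4 now contains 5, so R4C5 = 1.
Row 1 already has 1, which forces R1C3 = 4.
The 3 cells of cage b must have sum 8, leaving R3C2 = 1.
Column 3 now contains 5; hence R3C3 = 2.
Column 5 already has 1; hence R3C5 = 5.
1 is placed in row 4, leaving R4C2 = 2.
Column 2 now contains 1, which forces R5C2 = 4.
Column 3 already has 4, leaving R5C3 = 1.
The full grid is 5 3 4 1 2 / 1 5 3 2 4 / 4 1 2 3 5 / 3 2 5 4 1 / 2 4 1 5 3.

5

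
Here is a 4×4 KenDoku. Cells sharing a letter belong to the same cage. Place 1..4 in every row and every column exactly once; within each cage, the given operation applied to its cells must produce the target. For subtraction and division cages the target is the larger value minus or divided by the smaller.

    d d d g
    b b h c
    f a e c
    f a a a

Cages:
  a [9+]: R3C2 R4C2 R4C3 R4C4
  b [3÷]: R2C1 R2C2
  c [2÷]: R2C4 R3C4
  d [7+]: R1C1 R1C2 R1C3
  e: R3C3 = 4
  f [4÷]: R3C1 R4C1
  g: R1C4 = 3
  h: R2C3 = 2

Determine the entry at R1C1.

Cage g is given, leaving R1C4 = 3.
Cage h is a single given cell, leaving R2C3 = 2.
Cage e is a single given cell, which forces R3C3 = 4.
Column 3 already has 4, which forces R1C3 = 1.
4 is placed in row 3, which forces R3C1 = 1.
The two cells of cage c must have quotient 2; hence R3C4 = 2.
Cage f needs two cells with quotient 4, which forces R4C1 = 4.
Column 3 now contains 1, so R4C3 = 3.
Row 4 already has 4, so R4C4 = 1.
4 is placed in column 1, which forces R1C1 = 2.
The 3 cells of cage d must have sum 7, so R1C2 = 4.
1 is placed in column 1, leaving R2C1 = 3.
The two cells of cage b must have quotient 3, so R2C2 = 1.
Column 4 already has 1, so R2C4 = 4.
Row 3 already has 2; hence R3C2 = 3.
Row 4 now contains 1, so R4C2 = 2.
The full grid is 2 4 1 3 / 3 1 2 4 / 1 3 4 2 / 4 2 3 1.

2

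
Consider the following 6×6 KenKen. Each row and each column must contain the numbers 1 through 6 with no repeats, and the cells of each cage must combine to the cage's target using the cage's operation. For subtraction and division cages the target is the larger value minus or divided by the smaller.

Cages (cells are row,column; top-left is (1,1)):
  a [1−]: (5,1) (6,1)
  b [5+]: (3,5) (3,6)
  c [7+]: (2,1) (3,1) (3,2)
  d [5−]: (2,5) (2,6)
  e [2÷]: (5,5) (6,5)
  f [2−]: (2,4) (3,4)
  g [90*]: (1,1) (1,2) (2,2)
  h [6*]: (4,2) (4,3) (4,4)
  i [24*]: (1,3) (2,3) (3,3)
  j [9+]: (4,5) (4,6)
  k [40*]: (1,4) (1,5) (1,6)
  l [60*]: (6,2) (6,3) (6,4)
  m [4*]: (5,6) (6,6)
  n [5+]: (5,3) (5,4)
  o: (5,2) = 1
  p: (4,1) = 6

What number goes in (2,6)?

Cage p is a single given cell, so (4,1) = 6.
Cage o is a single given cell, which forces (5,2) = 1.
Row 5 now contains 1, so (5,6) = 4.
Column 6 now contains 4, which forces (6,6) = 1.
Cage d's pair has difference 5; hence (2,5) = 1.
1 is placed in column 6; hence (2,6) = 6.
The two cells of cage j must have sum 9; hence (4,5) = 4.
Cage j needs two cells with sum 9, so (4,6) = 5.
The 3 cells of cage g must have product 90, leaving (1,2) = 6.
The 3 cells of cage k must have product 40, which forces (1,4) = 4.
Cage k needs product 40, which forces (1,5) = 5.
Column 6 already has 5, leaving (1,6) = 2.
Column 6 already has 2, which forces (3,6) = 3.
5 is placed in row 1, so (1,1) = 3.
Row 1 now contains 3, leaving (1,3) = 1.
Cage g needs product 90, which forces (2,2) = 5.
Cage f's pair has difference 2; hence (2,4) = 3.
Row 3 now contains 3; hence (3,1) = 1.
1 is placed in row 3, so (3,4) = 5.
Row 3 now contains 3; hence (3,5) = 2.
Column 4 already has 3, so (5,4) = 2.
Column 4 now contains 2; hence (6,4) = 6.
Row 6 already has 6, leaving (6,5) = 3.
Cage c needs sum 7; hence (2,1) = 2.
Cage i has product 24, leaving (2,3) = 4.
Row 3 now contains 2, so (3,2) = 4.
The 3 cells of cage i must have product 24, leaving (3,3) = 6.
Column 4 now contains 2; hence (4,4) = 1.
Row 5 already has 2, so (5,1) = 5.
Row 5 already has 2; hence (5,3) = 3.
3 is placed in column 5, so (5,5) = 6.
The two cells of cage a must have difference 1, which forces (6,1) = 4.
The 3 cells of cage l must have product 60; hence (6,2) = 2.
The 3 cells of cage l must have product 60; hence (6,3) = 5.
2 is placed in column 2; hence (4,2) = 3.
3 is placed in column 3, which forces (4,3) = 2.
The full grid is 3 6 1 4 5 2 / 2 5 4 3 1 6 / 1 4 6 5 2 3 / 6 3 2 1 4 5 / 5 1 3 2 6 4 / 4 2 5 6 3 1.

6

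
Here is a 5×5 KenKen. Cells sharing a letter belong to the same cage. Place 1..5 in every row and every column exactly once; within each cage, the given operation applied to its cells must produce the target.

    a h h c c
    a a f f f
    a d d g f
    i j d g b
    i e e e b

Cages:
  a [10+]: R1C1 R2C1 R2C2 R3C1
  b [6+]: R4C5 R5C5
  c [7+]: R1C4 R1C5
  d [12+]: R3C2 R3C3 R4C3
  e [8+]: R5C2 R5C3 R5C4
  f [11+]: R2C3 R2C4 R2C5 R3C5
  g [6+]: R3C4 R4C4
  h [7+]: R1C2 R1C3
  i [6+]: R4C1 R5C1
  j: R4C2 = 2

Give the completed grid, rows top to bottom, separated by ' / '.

1 5 2 3 4 / 5 1 4 2 3 / 3 4 5 1 2 / 4 2 3 5 1 / 2 3 1 4 5

J is a freebie, leaving R4C2 = 2.
In row 1, 1 can only go at R1C1, so R1C1 = 1.
The two cells of cage i must have sum 6; hence R4C1 = 4.
The two cells of cage i must have sum 6, leaving R5C1 = 2.
The 4 cells of cage a must have sum 10, so R2C2 = 1.
In row 4, 3 can only go at R4C3, so R4C3 = 3.
Row 3 needs a 2, and only R3C5 is open for it.
In row 2, 5 can only go at R2C1, so R2C1 = 5.
Column 1 now contains 5, leaving R3C1 = 3.
In row 3, 1 can only go at R3C4, so R3C4 = 1.
Column 4 now contains 1, leaving R4C4 = 5.
Row 4 already has 5; hence R4C5 = 1.
The 3 cells of cage e must have sum 8, leaving R5C3 = 1.
Column 5 already has 1, leaving R5C5 = 5.
The only place for 2 in row 1 is R1C3.
Cage h needs two cells with sum 7, which forces R1C2 = 5.
Column 3 now contains 2, leaving R2C3 = 4.
The 4 cells of cage f must have sum 11; hence R2C4 = 2.
Cage f needs sum 11, so R2C5 = 3.
Column 2 already has 5, leaving R3C2 = 4.
Column 3 now contains 4; hence R3C3 = 5.
4 is placed in column 2; hence R5C2 = 3.
Row 5 now contains 3, leaving R5C4 = 4.
4 is placed in column 4, so R1C4 = 3.
3 is placed in column 5; hence R1C5 = 4.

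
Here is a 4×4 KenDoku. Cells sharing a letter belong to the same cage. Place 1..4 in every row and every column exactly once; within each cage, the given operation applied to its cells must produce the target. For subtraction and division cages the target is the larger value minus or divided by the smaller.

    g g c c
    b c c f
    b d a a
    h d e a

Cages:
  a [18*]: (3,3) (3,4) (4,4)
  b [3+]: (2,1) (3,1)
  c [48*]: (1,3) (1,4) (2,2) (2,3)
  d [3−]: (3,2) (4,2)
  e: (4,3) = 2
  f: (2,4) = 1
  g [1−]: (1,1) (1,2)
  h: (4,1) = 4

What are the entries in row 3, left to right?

Cage f is a single given cell, which forces (2,4) = 1.
The 3 cells of cage a must have product 18; hence (3,3) = 3.
Cage a needs product 18, leaving (3,4) = 2.
Cage h is given, which forces (4,1) = 4.
Row 4 now contains 4, so (4,2) = 1.
Cage e is given; hence (4,3) = 2.
Cage a has product 18, leaving (4,4) = 3.
The 4 cells of cage c must have product 48; hence (1,3) = 1.
Column 4 now contains 3, so (1,4) = 4.
1 is placed in row 2, leaving (2,1) = 2.
Cage c needs product 48, leaving (2,2) = 3.
2 is placed in column 3, so (2,3) = 4.
Row 3 already has 2, which forces (3,1) = 1.
Column 2 now contains 1; hence (3,2) = 4.
Column 1 already has 2, so (1,1) = 3.
3 is placed in column 2, which forces (1,2) = 2.
The full grid is 3 2 1 4 / 2 3 4 1 / 1 4 3 2 / 4 1 2 3.

1 4 3 2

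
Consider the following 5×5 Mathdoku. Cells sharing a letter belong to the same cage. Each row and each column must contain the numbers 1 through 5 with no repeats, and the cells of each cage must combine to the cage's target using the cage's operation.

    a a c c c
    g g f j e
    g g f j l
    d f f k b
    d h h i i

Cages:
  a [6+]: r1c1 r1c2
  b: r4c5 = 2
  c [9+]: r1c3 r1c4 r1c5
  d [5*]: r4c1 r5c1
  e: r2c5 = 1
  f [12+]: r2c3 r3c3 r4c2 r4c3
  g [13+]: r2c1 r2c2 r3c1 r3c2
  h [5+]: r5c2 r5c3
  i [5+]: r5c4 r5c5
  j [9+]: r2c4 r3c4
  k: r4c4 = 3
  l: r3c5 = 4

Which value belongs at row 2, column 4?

Cage e is given; hence r2c5 = 1.
Cage l is given, which forces r3c5 = 4.
Cage k is given, which forces r4c4 = 3.
B is a freebie; hence r4c5 = 2.
Column 5 already has 2, leaving r5c5 = 3.
The 3 cells of cage c must have sum 9, which forces r1c3 = 3.
The 3 cells of cage c must have sum 9; hence r1c4 = 1.
3 is placed in column 5, which forces r1c5 = 5.
Cage j's pair has sum 9, which forces r2c4 = 4.
4 is placed in row 3, leaving r3c4 = 5.
Cage i's pair has sum 5, so r5c4 = 2.
The only place for 2 in row 2 is r2c3.
2 is placed in column 3, so r3c3 = 1.
1 is placed in column 3, so r5c3 = 4.
Cage f needs sum 12; hence r4c2 = 4.
Column 3 already has 4, which forces r4c3 = 5.
Row 5 now contains 4; hence r5c2 = 1.
The two cells of cage a must have sum 6; hence r1c1 = 4.
Column 2 already has 4; hence r1c2 = 2.
2 is placed in column 2, so r3c2 = 3.
Row 4 already has 5; hence r4c1 = 1.
Row 5 already has 1, so r5c1 = 5.
Column 1 already has 5, leaving r2c1 = 3.
Column 2 now contains 3, so r2c2 = 5.
3 is placed in row 3; hence r3c1 = 2.
The full grid is 4 2 3 1 5 / 3 5 2 4 1 / 2 3 1 5 4 / 1 4 5 3 2 / 5 1 4 2 3.

4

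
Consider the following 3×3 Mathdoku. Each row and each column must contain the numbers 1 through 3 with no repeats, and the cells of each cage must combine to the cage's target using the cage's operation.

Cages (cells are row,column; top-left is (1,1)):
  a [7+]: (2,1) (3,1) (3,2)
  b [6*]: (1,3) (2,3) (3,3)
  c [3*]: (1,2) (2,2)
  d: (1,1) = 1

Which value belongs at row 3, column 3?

D is a freebie, leaving (1,1) = 1.
Row 1 already has 1, leaving (1,2) = 3.
3 is placed in row 1, so (1,3) = 2.
Column 2 already has 3, so (2,2) = 1.
Row 2 already has 1; hence (2,3) = 3.
Column 1 already has 1, so (3,1) = 3.
Column 2 already has 3, which forces (3,2) = 2.
Column 3 already has 3; hence (3,3) = 1.
Row 2 already has 3, which forces (2,1) = 2.
Completed grid: 1 3 2 / 2 1 3 / 3 2 1.

1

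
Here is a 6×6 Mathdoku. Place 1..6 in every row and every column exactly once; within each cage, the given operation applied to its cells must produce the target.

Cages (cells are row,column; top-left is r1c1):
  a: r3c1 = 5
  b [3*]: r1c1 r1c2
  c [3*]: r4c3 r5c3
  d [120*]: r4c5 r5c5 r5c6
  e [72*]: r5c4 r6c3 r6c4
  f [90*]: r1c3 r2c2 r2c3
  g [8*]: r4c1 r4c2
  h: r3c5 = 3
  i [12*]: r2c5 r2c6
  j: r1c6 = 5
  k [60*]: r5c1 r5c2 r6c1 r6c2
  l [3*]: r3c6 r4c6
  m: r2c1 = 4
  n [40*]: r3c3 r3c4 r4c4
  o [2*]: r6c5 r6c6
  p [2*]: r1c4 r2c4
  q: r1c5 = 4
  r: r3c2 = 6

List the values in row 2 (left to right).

4 3 5 1 2 6

Cage q is given, leaving r1c5 = 4.
Cage j is a single given cell, so r1c6 = 5.
Cage m is given, leaving r2c1 = 4.
Cage a is a single given cell, leaving r3c1 = 5.
R is a freebie, which forces r3c2 = 6.
Cage h is given, which forces r3c5 = 3.
3 is placed in row 3, which forces r3c6 = 1.
Column 1 already has 4, leaving r4c1 = 2.
Row 4 already has 2, so r4c2 = 4.
Row 4 now contains 4, which forces r4c4 = 5.
Row 4 now contains 5, which forces r4c5 = 6.
Column 6 now contains 1; hence r4c6 = 3.
Column 5 already has 6; hence r5c5 = 5.
Column 6 now contains 1, which forces r6c6 = 2.
Column 5 already has 6, leaving r2c5 = 2.
Column 6 now contains 2, so r2c6 = 6.
3 is placed in row 4, so r4c3 = 1.
Cage k has product 60, which forces r5c2 = 2.
Cage c needs two cells with product 3, which forces r5c3 = 3.
The 3 cells of cage d must have product 120, leaving r5c6 = 4.
The 4 cells of cage k must have product 60, leaving r6c2 = 5.
2 is placed in row 6, leaving r6c5 = 1.
Column 3 already has 3, leaving r1c3 = 6.
The two cells of cage p must have product 2, which forces r1c4 = 2.
5 is placed in column 2, leaving r2c2 = 3.
Column 3 already has 3, which forces r2c3 = 5.
2 is placed in row 2, which forces r2c4 = 1.
Column 4 already has 2, which forces r3c4 = 4.
Cage k has product 60, leaving r5c1 = 1.
4 is placed in row 5, so r5c4 = 6.
1 is placed in row 6; hence r6c1 = 6.
The 3 cells of cage e must have product 72, leaving r6c3 = 4.
The 3 cells of cage e must have product 72, which forces r6c4 = 3.
Column 1 now contains 1, which forces r1c1 = 3.
Column 2 already has 3, leaving r1c2 = 1.
Row 3 now contains 4, leaving r3c3 = 2.
The full grid is 3 1 6 2 4 5 / 4 3 5 1 2 6 / 5 6 2 4 3 1 / 2 4 1 5 6 3 / 1 2 3 6 5 4 / 6 5 4 3 1 2.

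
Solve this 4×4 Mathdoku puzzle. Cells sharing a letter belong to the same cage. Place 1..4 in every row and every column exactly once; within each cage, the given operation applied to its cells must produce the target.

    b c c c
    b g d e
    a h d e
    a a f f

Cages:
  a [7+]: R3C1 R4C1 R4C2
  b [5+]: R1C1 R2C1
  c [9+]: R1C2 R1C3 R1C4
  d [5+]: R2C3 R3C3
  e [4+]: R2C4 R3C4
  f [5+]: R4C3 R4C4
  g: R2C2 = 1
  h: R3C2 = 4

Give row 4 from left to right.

3 2 1 4

Cage g is a single given cell, leaving R2C2 = 1.
1 is placed in row 2, so R2C4 = 3.
Cage h is given, which forces R3C2 = 4.
Column 4 now contains 3, which forces R3C4 = 1.
Cage d needs two cells with sum 5, leaving R2C3 = 2.
Cage d needs two cells with sum 5, leaving R3C3 = 3.
Column 3 now contains 3; hence R4C3 = 1.
Cage b needs two cells with sum 5, leaving R1C1 = 1.
Cage c has sum 9, leaving R1C2 = 3.
Column 3 now contains 3, so R1C3 = 4.
Cage c has sum 9, which forces R1C4 = 2.
Row 2 now contains 2, so R2C1 = 4.
3 is placed in row 3, so R3C1 = 2.
Row 4 already has 1, so R4C1 = 3.
The 3 cells of cage a must have sum 7, so R4C2 = 2.
Cage f's pair has sum 5; hence R4C4 = 4.
Filled in: 1 3 4 2 / 4 1 2 3 / 2 4 3 1 / 3 2 1 4.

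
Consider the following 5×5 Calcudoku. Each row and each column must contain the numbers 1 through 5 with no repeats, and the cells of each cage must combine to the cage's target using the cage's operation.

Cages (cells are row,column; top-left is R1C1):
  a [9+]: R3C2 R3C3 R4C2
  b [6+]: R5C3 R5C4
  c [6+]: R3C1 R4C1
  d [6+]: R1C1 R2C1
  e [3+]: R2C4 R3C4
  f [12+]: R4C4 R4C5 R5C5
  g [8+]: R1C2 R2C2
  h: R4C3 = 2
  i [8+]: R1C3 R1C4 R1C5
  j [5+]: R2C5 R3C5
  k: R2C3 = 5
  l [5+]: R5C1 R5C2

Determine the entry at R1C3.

K is a freebie, leaving R2C3 = 5.
Cage h is given, so R4C3 = 2.
The two cells of cage g must have sum 8, so R1C2 = 5.
5 is placed in row 2, so R2C2 = 3.
Cage a has sum 9; hence R4C2 = 4.
Cage f needs sum 12, leaving R5C5 = 4.
Cage j needs two cells with sum 5, leaving R2C5 = 2.
Cage j's pair has sum 5, leaving R3C5 = 3.
3 is placed in column 5, leaving R4C5 = 5.
Row 5 now contains 4, leaving R5C1 = 3.
Cage l needs two cells with sum 5, so R5C2 = 2.
Row 5 now contains 4, so R5C3 = 1.
Cage b needs two cells with sum 6, so R5C4 = 5.
Cage d needs two cells with sum 6, which forces R1C1 = 2.
3 is placed in column 5, which forces R1C5 = 1.
Row 2 now contains 2, so R2C1 = 4.
Row 2 now contains 2; hence R2C4 = 1.
Cage c needs two cells with sum 6, so R3C1 = 5.
2 is placed in column 2, so R3C2 = 1.
3 is placed in row 3, leaving R3C3 = 4.
The two cells of cage e must have sum 3, so R3C4 = 2.
5 is placed in row 4, leaving R4C1 = 1.
5 is placed in row 4, so R4C4 = 3.
Column 3 already has 4, which forces R1C3 = 3.
Column 4 already has 3; hence R1C4 = 4.
Filled in: 2 5 3 4 1 / 4 3 5 1 2 / 5 1 4 2 3 / 1 4 2 3 5 / 3 2 1 5 4.

3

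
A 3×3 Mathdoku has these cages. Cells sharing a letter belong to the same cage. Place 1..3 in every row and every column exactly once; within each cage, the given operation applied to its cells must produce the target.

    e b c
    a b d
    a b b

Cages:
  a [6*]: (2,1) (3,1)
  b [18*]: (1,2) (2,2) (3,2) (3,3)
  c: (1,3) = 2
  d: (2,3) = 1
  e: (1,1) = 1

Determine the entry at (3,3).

3

Cage e is a single given cell, which forces (1,1) = 1.
Cage c is a single given cell; hence (1,3) = 2.
D is a freebie, which forces (2,3) = 1.
The 4 cells of cage b must have product 18; hence (3,3) = 3.
Row 1 already has 2, so (1,2) = 3.
Cage a's pair has product 6, which forces (2,1) = 3.
Cage b has product 18, leaving (2,2) = 2.
3 is placed in row 3; hence (3,1) = 2.
The 4 cells of cage b must have product 18, so (3,2) = 1.
Completed grid: 1 3 2 / 3 2 1 / 2 1 3.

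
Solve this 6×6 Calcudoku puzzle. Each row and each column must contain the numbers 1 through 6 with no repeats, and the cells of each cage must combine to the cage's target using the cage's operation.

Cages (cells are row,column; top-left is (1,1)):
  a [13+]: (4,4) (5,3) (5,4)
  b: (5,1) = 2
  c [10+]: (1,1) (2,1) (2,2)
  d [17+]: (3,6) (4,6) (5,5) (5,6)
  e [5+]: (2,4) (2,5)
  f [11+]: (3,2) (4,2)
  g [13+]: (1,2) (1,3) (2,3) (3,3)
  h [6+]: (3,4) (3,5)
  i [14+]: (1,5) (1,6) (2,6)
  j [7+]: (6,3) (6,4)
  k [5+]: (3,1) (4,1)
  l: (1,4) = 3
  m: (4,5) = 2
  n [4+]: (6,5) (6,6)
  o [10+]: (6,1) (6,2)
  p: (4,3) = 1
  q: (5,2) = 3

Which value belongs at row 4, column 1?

4

L is a freebie, so (1,4) = 3.
Cage p is a single given cell, leaving (4,3) = 1.
M is a freebie, leaving (4,5) = 2.
Cage b is a single given cell, leaving (5,1) = 2.
Cage q is a single given cell; hence (5,2) = 3.
The two cells of cage k must have sum 5, which forces (3,1) = 1.
Cage k's pair has sum 5; hence (4,1) = 4.
Row 4 now contains 4, so (4,4) = 6.
Column 1 already has 4; hence (6,1) = 6.
Row 6 already has 6, so (6,2) = 4.
Column 1 already has 6, leaving (1,1) = 5.
Cage c has sum 10, leaving (2,1) = 3.
Cage c needs sum 10; hence (2,2) = 2.
The two cells of cage f must have sum 11, which forces (3,2) = 6.
The two cells of cage h must have sum 6, so (3,4) = 2.
Cage h's pair has sum 6; hence (3,5) = 4.
Row 4 now contains 6; hence (4,2) = 5.
5 is placed in row 4; hence (4,6) = 3.
The 3 cells of cage a must have sum 13; hence (5,3) = 6.
Cage a has sum 13; hence (5,4) = 1.
6 is placed in row 5, so (5,5) = 5.
1 is placed in row 5; hence (5,6) = 4.
2 is placed in column 4; hence (6,4) = 5.
3 is placed in column 6; hence (6,6) = 1.
Column 2 already has 2, so (1,2) = 1.
Cage g has sum 13, so (1,3) = 4.
Column 5 now contains 4; hence (1,5) = 6.
Cage i needs sum 14, which forces (1,6) = 2.
Cage g needs sum 13; hence (2,3) = 5.
Column 4 already has 1, so (2,4) = 4.
Column 5 now contains 4, so (2,5) = 1.
Cage i needs sum 14, leaving (2,6) = 6.
Cage g needs sum 13; hence (3,3) = 3.
3 is placed in column 6; hence (3,6) = 5.
Row 6 already has 5, leaving (6,3) = 2.
1 is placed in row 6, leaving (6,5) = 3.
Completed grid: 5 1 4 3 6 2 / 3 2 5 4 1 6 / 1 6 3 2 4 5 / 4 5 1 6 2 3 / 2 3 6 1 5 4 / 6 4 2 5 3 1.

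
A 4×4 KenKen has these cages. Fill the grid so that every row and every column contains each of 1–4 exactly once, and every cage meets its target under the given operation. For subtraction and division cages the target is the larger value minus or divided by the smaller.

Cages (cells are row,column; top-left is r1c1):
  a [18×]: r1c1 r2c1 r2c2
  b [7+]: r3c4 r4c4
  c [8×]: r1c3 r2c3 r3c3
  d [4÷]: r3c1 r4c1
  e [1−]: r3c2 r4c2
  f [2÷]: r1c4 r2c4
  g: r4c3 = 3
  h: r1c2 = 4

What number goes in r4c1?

1

The 3 cells of cage a must have product 18; hence r1c1 = 3.
Cage h is given, leaving r1c2 = 4.
Cage a has product 18, which forces r2c1 = 2.
Cage a has product 18; hence r2c2 = 3.
Cage g is a single given cell, leaving r4c3 = 3.
Row 4 already has 3, leaving r4c4 = 4.
The two cells of cage f must have quotient 2; hence r1c4 = 2.
Column 4 already has 4, leaving r2c4 = 1.
The two cells of cage d must have quotient 4, which forces r3c1 = 4.
Column 4 already has 4, so r3c4 = 3.
Row 4 now contains 4, so r4c1 = 1.
Row 4 already has 1, leaving r4c2 = 2.
Row 1 already has 2, leaving r1c3 = 1.
Row 2 already has 1, so r2c3 = 4.
Column 2 already has 2; hence r3c2 = 1.
Cage c has product 8, so r3c3 = 2.
The full grid is 3 4 1 2 / 2 3 4 1 / 4 1 2 3 / 1 2 3 4.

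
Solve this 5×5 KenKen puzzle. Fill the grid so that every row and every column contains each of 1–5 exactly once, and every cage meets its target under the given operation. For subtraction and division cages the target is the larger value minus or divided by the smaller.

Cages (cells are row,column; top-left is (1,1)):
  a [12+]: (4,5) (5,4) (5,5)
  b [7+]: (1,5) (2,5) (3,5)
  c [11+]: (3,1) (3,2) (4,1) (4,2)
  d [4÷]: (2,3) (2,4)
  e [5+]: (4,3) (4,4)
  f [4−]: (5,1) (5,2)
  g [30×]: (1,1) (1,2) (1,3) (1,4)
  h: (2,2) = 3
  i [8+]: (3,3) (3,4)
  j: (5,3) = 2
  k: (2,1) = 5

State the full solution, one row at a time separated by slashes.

K is a freebie, which forces (2,1) = 5.
H is a freebie, so (2,2) = 3.
Column 1 now contains 5; hence (5,1) = 1.
1 is placed in row 5, so (5,2) = 5.
Cage j is given, so (5,3) = 2.
Cage a needs sum 12, which forces (4,5) = 5.
In row 1, 4 can only go at (1,5), so (1,5) = 4.
Cage a needs sum 12, leaving (5,4) = 4.
Column 5 now contains 4, which forces (5,5) = 3.
The two cells of cage d must have quotient 4, which forces (2,3) = 4.
Column 4 already has 4, leaving (2,4) = 1.
Row 2 now contains 1, which forces (2,5) = 2.
Column 5 already has 2, leaving (3,5) = 1.
4 is placed in column 3, leaving (4,3) = 3.
Column 4 already has 1, so (4,4) = 2.
Cage c needs sum 11, leaving (3,1) = 2.
Cage c has sum 11; hence (3,2) = 4.
3 is placed in column 3; hence (3,3) = 5.
Cage i needs two cells with sum 8; hence (3,4) = 3.
Row 4 already has 2, which forces (4,1) = 4.
Cage c has sum 11, which forces (4,2) = 1.
Column 1 now contains 2; hence (1,1) = 3.
Column 2 already has 1, which forces (1,2) = 2.
5 is placed in column 3, leaving (1,3) = 1.
Column 4 now contains 3, so (1,4) = 5.

3 2 1 5 4 / 5 3 4 1 2 / 2 4 5 3 1 / 4 1 3 2 5 / 1 5 2 4 3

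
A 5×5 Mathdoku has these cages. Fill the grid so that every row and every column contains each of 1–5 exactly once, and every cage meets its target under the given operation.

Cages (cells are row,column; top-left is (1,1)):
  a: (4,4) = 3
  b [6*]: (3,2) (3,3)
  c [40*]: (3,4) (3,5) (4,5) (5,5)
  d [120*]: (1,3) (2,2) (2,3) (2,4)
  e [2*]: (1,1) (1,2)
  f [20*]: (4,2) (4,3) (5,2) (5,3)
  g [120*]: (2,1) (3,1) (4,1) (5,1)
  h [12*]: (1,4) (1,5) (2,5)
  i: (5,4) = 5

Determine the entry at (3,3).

2

Cage a is given; hence (4,4) = 3.
I is a freebie, so (5,4) = 5.
The only place for 5 in row 1 is (1,3).
Cage f has product 20; hence (4,2) = 5.
Cage c needs product 40, leaving (3,5) = 5.
Cage g needs product 120; hence (2,1) = 5.
The only place for 3 in row 1 is (1,5).
The only place for 4 in row 1 is (1,4).
Column 4 already has 4, so (2,4) = 2.
Cage h has product 12, leaving (2,5) = 1.
Column 4 already has 2; hence (3,4) = 1.
The only place for 4 in row 3 is (3,1).
4 is placed in column 1, so (4,1) = 2.
Row 4 now contains 2, so (4,3) = 1.
Row 4 now contains 2, leaving (4,5) = 4.
Cage g needs product 120, so (5,1) = 3.
1 is placed in column 3, which forces (5,3) = 4.
4 is placed in column 5, which forces (5,5) = 2.
2 is placed in column 1; hence (1,1) = 1.
Cage e needs two cells with product 2; hence (1,2) = 2.
Cage d needs product 120, so (2,2) = 4.
4 is placed in column 3, leaving (2,3) = 3.
Column 2 already has 2, so (3,2) = 3.
3 is placed in column 3; hence (3,3) = 2.
Row 5 already has 2; hence (5,2) = 1.
Filled in: 1 2 5 4 3 / 5 4 3 2 1 / 4 3 2 1 5 / 2 5 1 3 4 / 3 1 4 5 2.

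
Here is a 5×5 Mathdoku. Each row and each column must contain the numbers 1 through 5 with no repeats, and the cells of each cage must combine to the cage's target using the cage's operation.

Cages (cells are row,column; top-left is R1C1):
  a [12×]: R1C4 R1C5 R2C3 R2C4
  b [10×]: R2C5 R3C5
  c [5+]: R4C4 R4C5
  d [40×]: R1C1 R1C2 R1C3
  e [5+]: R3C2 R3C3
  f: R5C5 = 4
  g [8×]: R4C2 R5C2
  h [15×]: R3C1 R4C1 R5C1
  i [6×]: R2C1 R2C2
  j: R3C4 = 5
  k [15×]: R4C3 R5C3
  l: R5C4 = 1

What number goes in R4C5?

Cage j is given; hence R3C4 = 5.
Row 3 now contains 5, so R3C5 = 2.
Cage l is a single given cell, so R5C4 = 1.
F is a freebie; hence R5C5 = 4.
The 4 cells of cage a must have product 12, which forces R1C5 = 1.
Column 5 now contains 2, leaving R2C5 = 5.
Cage g needs two cells with product 8; hence R4C2 = 4.
4 is placed in row 4; hence R4C4 = 2.
1 is placed in column 5, leaving R4C5 = 3.
4 is placed in row 5, which forces R5C2 = 2.
Column 2 already has 2, so R1C2 = 5.
Cage i's pair has product 6; hence R2C1 = 2.
Column 2 already has 2, which forces R2C2 = 3.
Cage a needs product 12, so R2C3 = 1.
3 is placed in row 2, which forces R2C4 = 4.
Column 2 already has 4, so R3C2 = 1.
Cage e's pair has sum 5, so R3C3 = 4.
Row 4 now contains 3, which forces R4C3 = 5.
Cage k's pair has product 15, which forces R5C3 = 3.
Column 1 now contains 2, so R1C1 = 4.
Column 3 already has 4, which forces R1C3 = 2.
4 is placed in column 4; hence R1C4 = 3.
1 is placed in row 3, leaving R3C1 = 3.
Row 4 now contains 5, so R4C1 = 1.
Row 5 now contains 3, leaving R5C1 = 5.
The full grid is 4 5 2 3 1 / 2 3 1 4 5 / 3 1 4 5 2 / 1 4 5 2 3 / 5 2 3 1 4.

3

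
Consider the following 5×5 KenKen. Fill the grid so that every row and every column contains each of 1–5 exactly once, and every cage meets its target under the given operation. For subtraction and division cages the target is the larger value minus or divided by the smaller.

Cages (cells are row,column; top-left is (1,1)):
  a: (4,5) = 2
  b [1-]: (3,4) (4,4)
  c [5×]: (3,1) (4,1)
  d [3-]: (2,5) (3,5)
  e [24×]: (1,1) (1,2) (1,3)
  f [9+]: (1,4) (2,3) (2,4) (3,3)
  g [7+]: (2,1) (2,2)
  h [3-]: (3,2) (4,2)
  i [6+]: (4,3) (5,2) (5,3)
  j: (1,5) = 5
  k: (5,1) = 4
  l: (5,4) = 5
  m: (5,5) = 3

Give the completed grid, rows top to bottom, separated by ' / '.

2 3 4 1 5 / 3 4 5 2 1 / 5 2 1 3 4 / 1 5 3 4 2 / 4 1 2 5 3

Cage j is a single given cell, which forces (1,5) = 5.
A is a freebie, which forces (4,5) = 2.
Cage k is a single given cell, so (5,1) = 4.
Cage l is given, so (5,4) = 5.
Cage m is a single given cell, which forces (5,5) = 3.
The 3 cells of cage i must have sum 6; hence (4,3) = 3.
Row 1 needs a 1, and only (1,4) is open for it.
Cage b needs two cells with difference 1, so (3,4) = 3.
Column 4 already has 1; hence (4,4) = 4.
Column 4 already has 3; hence (2,4) = 2.
Cage g's pair has sum 7, so (2,1) = 3.
The two cells of cage g must have sum 7; hence (2,2) = 4.
4 is placed in row 2; hence (2,5) = 1.
4 is placed in column 2, leaving (3,2) = 2.
1 is placed in column 5; hence (3,5) = 4.
2 is placed in column 2, so (5,2) = 1.
Row 5 now contains 1, leaving (5,3) = 2.
3 is placed in column 1, so (1,1) = 2.
2 is placed in column 2, so (1,2) = 3.
2 is placed in column 3, leaving (1,3) = 4.
1 is placed in row 2, leaving (2,3) = 5.
Cage f has sum 9, so (3,3) = 1.
1 is placed in column 2, which forces (4,2) = 5.
1 is placed in row 3, which forces (3,1) = 5.
Row 4 now contains 5, so (4,1) = 1.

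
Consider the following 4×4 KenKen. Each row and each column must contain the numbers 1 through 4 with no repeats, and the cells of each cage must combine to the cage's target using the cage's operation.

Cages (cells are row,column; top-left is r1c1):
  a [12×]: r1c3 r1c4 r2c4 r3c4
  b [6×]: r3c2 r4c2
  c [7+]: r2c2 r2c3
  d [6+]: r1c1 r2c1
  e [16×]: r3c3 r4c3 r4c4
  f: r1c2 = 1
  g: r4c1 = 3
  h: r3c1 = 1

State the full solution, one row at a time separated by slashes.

F is a freebie, so r1c2 = 1.
Row 1 already has 1, leaving r1c3 = 2.
H is a freebie, so r3c1 = 1.
Column 3 already has 2, so r3c3 = 4.
Cage g is given, which forces r4c1 = 3.
Row 4 now contains 3, leaving r4c2 = 2.
Column 3 now contains 4, which forces r4c3 = 1.
Row 4 already has 2, which forces r4c4 = 4.
2 is placed in row 1, which forces r1c1 = 4.
Column 4 now contains 4; hence r1c4 = 3.
Cage d's pair has sum 6; hence r2c1 = 2.
The two cells of cage c must have sum 7; hence r2c2 = 4.
Column 3 now contains 4, which forces r2c3 = 3.
The 4 cells of cage a must have product 12, which forces r2c4 = 1.
2 is placed in column 2, so r3c2 = 3.
Cage a needs product 12, leaving r3c4 = 2.

4 1 2 3 / 2 4 3 1 / 1 3 4 2 / 3 2 1 4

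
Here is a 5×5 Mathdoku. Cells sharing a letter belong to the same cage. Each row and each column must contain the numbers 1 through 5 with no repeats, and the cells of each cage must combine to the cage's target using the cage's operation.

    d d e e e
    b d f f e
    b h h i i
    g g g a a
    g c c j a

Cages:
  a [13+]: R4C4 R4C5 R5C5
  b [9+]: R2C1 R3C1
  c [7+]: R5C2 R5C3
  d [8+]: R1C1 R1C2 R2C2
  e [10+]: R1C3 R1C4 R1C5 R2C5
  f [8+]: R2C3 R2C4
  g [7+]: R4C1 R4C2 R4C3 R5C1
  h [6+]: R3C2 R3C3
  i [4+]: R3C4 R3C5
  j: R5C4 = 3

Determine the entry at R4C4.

Cage g needs sum 7; hence R5C1 = 1.
Cage j is given, which forces R5C4 = 3.
The two cells of cage f must have sum 8; hence R2C3 = 3.
3 is placed in column 4, which forces R2C4 = 5.
3 is placed in column 4, so R3C4 = 1.
Cage i's pair has sum 4, so R3C5 = 3.
Column 4 now contains 5, so R4C4 = 4.
Column 5 now contains 3, leaving R4C5 = 5.
5 is placed in column 5, so R5C5 = 4.
Cage e needs sum 10; hence R1C3 = 5.
4 is placed in column 4, which forces R1C4 = 2.
Cage e has sum 10, which forces R1C5 = 1.
Row 2 already has 5, leaving R2C1 = 4.
Cage e has sum 10, leaving R2C5 = 2.
Cage b's pair has sum 9, leaving R3C1 = 5.
Column 3 already has 5, which forces R5C3 = 2.
Column 1 already has 4; hence R1C1 = 3.
The 3 cells of cage d must have sum 8; hence R1C2 = 4.
Row 2 now contains 2; hence R2C2 = 1.
The two cells of cage h must have sum 6, so R3C2 = 2.
2 is placed in column 3, which forces R3C3 = 4.
3 is placed in column 1; hence R4C1 = 2.
Column 2 now contains 2, so R4C2 = 3.
2 is placed in column 3, which forces R4C3 = 1.
Row 5 now contains 2; hence R5C2 = 5.
The full grid is 3 4 5 2 1 / 4 1 3 5 2 / 5 2 4 1 3 / 2 3 1 4 5 / 1 5 2 3 4.

4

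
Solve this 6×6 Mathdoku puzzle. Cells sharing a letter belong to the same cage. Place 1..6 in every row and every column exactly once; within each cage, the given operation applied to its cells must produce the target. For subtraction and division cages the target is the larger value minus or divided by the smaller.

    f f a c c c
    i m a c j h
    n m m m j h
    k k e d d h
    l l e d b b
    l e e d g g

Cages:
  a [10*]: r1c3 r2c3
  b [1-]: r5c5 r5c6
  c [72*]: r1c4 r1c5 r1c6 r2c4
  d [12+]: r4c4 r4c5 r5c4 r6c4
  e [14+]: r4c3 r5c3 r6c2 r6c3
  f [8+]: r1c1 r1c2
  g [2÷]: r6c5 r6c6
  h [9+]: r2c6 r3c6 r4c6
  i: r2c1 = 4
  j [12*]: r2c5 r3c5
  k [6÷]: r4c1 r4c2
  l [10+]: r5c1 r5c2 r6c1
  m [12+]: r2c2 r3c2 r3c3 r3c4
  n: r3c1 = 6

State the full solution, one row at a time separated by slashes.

Cage i is given, so r2c1 = 4.
N is a freebie, which forces r3c1 = 6.
6 is placed in column 1, leaving r4c1 = 1.
1 is placed in row 4; hence r4c2 = 6.
R1c1 and r1c2 in row 1 are {3, 5}; hence r1c3 = 2.
Cage a's pair has product 10; hence r2c3 = 5.
Cage c has product 72; hence r2c4 = 3.
Row 2 now contains 3, so r2c5 = 6.
Cage j's pair has product 12, leaving r3c5 = 2.
The 4 cells of cage m must have sum 12, so r2c2 = 2.
Row 2 now contains 2, which forces r2c6 = 1.
In row 3, 3 can only go at r3c6, so r3c6 = 3.
Column 6 now contains 3, which forces r4c6 = 5.
The 4 cells of cage d must have sum 12; hence r4c4 = 2.
Column 5 needs a 5, and only r5c5 is open for it.
The 3 cells of cage l must have sum 10, so r5c1 = 2.
Row 5 now contains 5, leaving r5c2 = 3.
Cage l has sum 10, so r6c1 = 5.
Column 1 already has 5, leaving r1c1 = 3.
Column 2 already has 3, which forces r1c2 = 5.
Cage d needs sum 12, so r4c5 = 3.
Cage m needs sum 12, which forces r3c4 = 5.
Row 4 already has 3; hence r4c3 = 4.
The 4 cells of cage e must have sum 14, leaving r5c3 = 6.
6 is placed in row 5, leaving r5c4 = 1.
6 is placed in row 5, which forces r5c6 = 4.
Cage e needs sum 14; hence r6c2 = 1.
Cage e needs sum 14, which forces r6c3 = 3.
1 is placed in column 4, which forces r6c4 = 6.
Row 6 already has 1, so r6c5 = 4.
The two cells of cage g must have quotient 2; hence r6c6 = 2.
Column 4 already has 6, which forces r1c4 = 4.
4 is placed in column 5, leaving r1c5 = 1.
4 is placed in column 6, which forces r1c6 = 6.
Column 2 already has 1, which forces r3c2 = 4.
Column 3 already has 4, which forces r3c3 = 1.

3 5 2 4 1 6 / 4 2 5 3 6 1 / 6 4 1 5 2 3 / 1 6 4 2 3 5 / 2 3 6 1 5 4 / 5 1 3 6 4 2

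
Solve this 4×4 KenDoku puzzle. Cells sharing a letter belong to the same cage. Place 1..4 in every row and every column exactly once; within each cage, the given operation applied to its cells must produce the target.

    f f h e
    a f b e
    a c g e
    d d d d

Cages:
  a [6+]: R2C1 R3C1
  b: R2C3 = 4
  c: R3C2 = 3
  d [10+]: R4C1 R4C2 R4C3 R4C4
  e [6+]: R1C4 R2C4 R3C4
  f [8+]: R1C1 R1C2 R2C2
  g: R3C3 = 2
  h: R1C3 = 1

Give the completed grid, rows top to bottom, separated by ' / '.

3 4 1 2 / 2 1 4 3 / 4 3 2 1 / 1 2 3 4

H is a freebie, which forces R1C3 = 1.
Cage b is given; hence R2C3 = 4.
Cage c is a single given cell, leaving R3C2 = 3.
Cage g is a single given cell, so R3C3 = 2.
Row 3 already has 2, so R3C4 = 1.
2 is placed in column 3, so R4C3 = 3.
The 3 cells of cage f must have sum 8, which forces R1C2 = 4.
Row 2 now contains 4, leaving R2C1 = 2.
2 is placed in row 2, leaving R2C2 = 1.
2 is placed in row 2; hence R2C4 = 3.
Row 3 already has 2, so R3C1 = 4.
Column 1 already has 4, which forces R4C1 = 1.
Column 2 now contains 1; hence R4C2 = 2.
Row 4 now contains 2; hence R4C4 = 4.
Column 1 already has 2, so R1C1 = 3.
Column 4 now contains 3, which forces R1C4 = 2.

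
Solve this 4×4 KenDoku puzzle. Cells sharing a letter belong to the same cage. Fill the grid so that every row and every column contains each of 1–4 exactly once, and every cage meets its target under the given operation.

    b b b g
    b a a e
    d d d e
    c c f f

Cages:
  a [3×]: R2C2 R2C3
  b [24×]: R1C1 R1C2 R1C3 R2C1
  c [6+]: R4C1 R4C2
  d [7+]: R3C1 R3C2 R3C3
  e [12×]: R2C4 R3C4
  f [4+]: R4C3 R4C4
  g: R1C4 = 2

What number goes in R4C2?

Cage g is given, leaving R1C4 = 2.
Cage b has product 24, leaving R2C1 = 2.
Column 1 already has 2, so R4C1 = 4.
Row 4 already has 4; hence R4C2 = 2.
Column 1 now contains 4, so R3C1 = 1.
Cage d has sum 7, which forces R3C2 = 4.
Cage d has sum 7, so R3C3 = 2.
Row 3 now contains 4, leaving R3C4 = 3.
Column 4 already has 3, so R4C4 = 1.
Column 1 already has 1, so R1C1 = 3.
The 4 cells of cage b must have product 24, which forces R1C2 = 1.
Cage b has product 24; hence R1C3 = 4.
Column 2 now contains 1, leaving R2C2 = 3.
Row 2 now contains 3, leaving R2C3 = 1.
Column 4 already has 3, so R2C4 = 4.
Row 4 already has 1, so R4C3 = 3.
Completed grid: 3 1 4 2 / 2 3 1 4 / 1 4 2 3 / 4 2 3 1.

2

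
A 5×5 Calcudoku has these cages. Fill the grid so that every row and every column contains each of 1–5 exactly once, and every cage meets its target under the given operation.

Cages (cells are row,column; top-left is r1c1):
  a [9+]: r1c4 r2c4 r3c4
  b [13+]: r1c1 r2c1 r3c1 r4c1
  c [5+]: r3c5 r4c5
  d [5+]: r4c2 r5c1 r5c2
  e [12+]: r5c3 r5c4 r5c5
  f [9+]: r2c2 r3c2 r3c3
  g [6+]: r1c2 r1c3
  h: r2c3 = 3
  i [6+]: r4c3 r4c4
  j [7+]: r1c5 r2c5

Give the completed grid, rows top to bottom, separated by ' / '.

4 5 1 3 2 / 1 4 3 2 5 / 5 3 2 4 1 / 3 2 5 1 4 / 2 1 4 5 3

Cage h is given, which forces r2c3 = 3.
The only place for 2 in row 5 is r5c1.
Cage d has sum 5; hence r4c2 = 2.
Cage d has sum 5, leaving r5c2 = 1.
The 3 cells of cage f must have sum 9, leaving r3c2 = 3.
Cage a has sum 9; hence r1c4 = 3.
Cage b has sum 13, so r4c1 = 3.
Cage e has sum 12; hence r5c5 = 3.
The only place for 4 in row 4 is r4c5.
Column 5 now contains 4, so r3c5 = 1.
Cage f needs sum 9, so r2c2 = 4.
Row 3 now contains 1, so r3c3 = 2.
Column 2 now contains 4; hence r1c2 = 5.
2 is placed in column 3, leaving r1c3 = 1.
Row 1 already has 5, which forces r1c5 = 2.
Column 5 already has 2, which forces r2c5 = 5.
Column 3 now contains 1, leaving r4c3 = 5.
Row 4 now contains 5, so r4c4 = 1.
Column 3 now contains 5, which forces r5c3 = 4.
Row 5 already has 4; hence r5c4 = 5.
Row 1 already has 1; hence r1c1 = 4.
Row 2 now contains 5, which forces r2c1 = 1.
Column 4 now contains 1; hence r2c4 = 2.
The 4 cells of cage b must have sum 13, which forces r3c1 = 5.
Column 4 already has 5, which forces r3c4 = 4.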